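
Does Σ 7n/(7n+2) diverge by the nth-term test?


lim(n→∞) 7n/(7n+2) = 7/7 = 1  (divide numerator and denominator by n)
lim aₙ = 1 ≠ 0 → series DIVERGES

Diverges (lim aₙ = 1 ≠ 0)


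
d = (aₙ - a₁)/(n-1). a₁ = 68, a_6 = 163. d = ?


d = (aₙ - a₁)/(n-1)
= (163 - 68)/(6-1)
= 95/5 = 19

d = 19


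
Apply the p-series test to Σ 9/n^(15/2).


p-series test: Σ c/n^p converges if p > 1, diverges if p ≤ 1 (constant c > 0 doesn't affect convergence).
p = 15/2
15/2 > 1 → CONVERGES

Converges (p = 15/2 > 1)


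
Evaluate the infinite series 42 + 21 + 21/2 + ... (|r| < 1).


S∞ = a₁/(1-r) = 42/(1 - 1/2)
= 42/(1/2)
= 84

S∞ = 84


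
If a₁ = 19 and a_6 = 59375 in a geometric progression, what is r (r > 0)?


r^(n-1) = aₙ/a₁
r^5 = 59375/19 = 3125
r = 3125^(1/5)
= 5

r = 5


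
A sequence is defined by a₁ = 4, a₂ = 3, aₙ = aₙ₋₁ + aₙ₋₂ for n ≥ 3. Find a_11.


Computing iteratively: 4, 3, 7, 10, 17, 27, 44, 71, 115, 186, 301
a_11 = 301

a_11 = 301


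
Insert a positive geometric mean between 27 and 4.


GM = √(27×4) = √108 = 10.3923

GM = 10.3923


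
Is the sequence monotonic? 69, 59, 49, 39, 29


Differences: -10, -10, -10, -10
All differences < 0 → strictly DECREASING

Monotonically decreasing


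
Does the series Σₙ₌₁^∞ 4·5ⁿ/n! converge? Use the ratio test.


aₙ = 4·5^n/n!
a_{n+1}/aₙ = 5^(n+1)/(n+1)! × n!/5^n  (constant 4 cancels)
= 5/(n+1)
L = lim(n→∞) 5/(n+1) = 0
L < 1 → series CONVERGES

Converges (ratio test: L = 0 < 1)


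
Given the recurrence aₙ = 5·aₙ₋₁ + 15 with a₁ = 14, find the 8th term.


Computing step by step:
a_1 = 14
a_2 = 85
a_3 = 440
a_4 = 2215
a_5 = 11090
a_6 = 55465
a_7 = 277340
a_8 = 1386715


a_8 = 1386715


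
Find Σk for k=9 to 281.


Σₖ₌9^281 k = Σₖ₌₁^281 k − Σₖ₌₁^8 k
= 281·282/2 − 8·9/2
= 39621 − 36 = 39585

Σk = 39585


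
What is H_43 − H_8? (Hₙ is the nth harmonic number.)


Σₖ₌9^43 1/k = 1/9 + 1/10 + 1/11 + ... + 1/43
= 1397645503386737699/856326196254765600
≈ 1.6321

Sum = 1397645503386737699/856326196254765600 ≈ 1.6321


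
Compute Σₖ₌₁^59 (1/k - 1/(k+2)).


Telescoping with gap 2: two head and two tail terms survive.
= (1 + 1/2) - (1/60 + 1/61)
= 3/2 - 1/60 - 1/61 = 5369/3660

Sum = 5369/3660


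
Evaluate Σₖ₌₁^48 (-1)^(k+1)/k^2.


S = 1 - 1/4 + 1/9 - 1/16 + 1/25 - 1/36 + 1/49 - 1/64 ± ...
= 0.8223
(Full series converges to +π²/12 ≈ +0.8225)

S_48 = 0.8223


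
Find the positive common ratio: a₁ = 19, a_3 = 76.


r^(n-1) = aₙ/a₁
r^2 = 76/19 = 4
r = 4^(1/2)
= ±2; taking r > 0 gives r = 2

r = 2


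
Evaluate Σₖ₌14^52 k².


Σₖ₌14^52 k² = Σₖ₌₁^52 k² − Σₖ₌₁^13 k²
= 52·53·105/6 − 13·14·27/6
= 48230 − 819 = 47411

Σk² = 47411


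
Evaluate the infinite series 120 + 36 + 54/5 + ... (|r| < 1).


S∞ = a₁/(1-r) = 120/(1 - 3/10)
= 120/(7/10)
= 1200/7

S∞ = 1200/7


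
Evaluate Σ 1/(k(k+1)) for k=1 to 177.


1/(k(k+1)) = 1/k - 1/(k+1) (partial fractions)
Telescoping: Σ = 1 - 1/178 = 177/178

Sum = 177/178


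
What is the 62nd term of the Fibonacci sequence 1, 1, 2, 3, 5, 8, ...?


Fibonacci sequence: 1, 1, 2, 3, 5, 8, 13, 21, 34, 55, 89, ...
F(62) = 4052739537881

F(62) = 4052739537881


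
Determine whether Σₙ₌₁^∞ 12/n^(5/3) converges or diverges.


p-series test: Σ c/n^p converges if p > 1, diverges if p ≤ 1 (constant c > 0 doesn't affect convergence).
p = 5/3
5/3 > 1 → CONVERGES

Converges (p = 5/3 > 1)


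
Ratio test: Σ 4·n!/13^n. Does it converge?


aₙ = 4·n!/13^n
a_{n+1}/aₙ = (n+1)!/13^(n+1) × 13^n/n!  (constant 4 cancels)
= (n+1)/13
L = lim(n→∞) (n+1)/13 = ∞
L > 1 → series DIVERGES

Diverges (ratio test: L = ∞ > 1)


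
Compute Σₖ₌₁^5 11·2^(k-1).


Sₙ = 11×(2^5 - 1)/(2 - 1)
= 11×(32 - 1)/1
= 11×31/1
= 341

S_5 = 341


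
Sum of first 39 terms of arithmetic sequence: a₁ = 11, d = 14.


aₙ = 11 + (39-1)×14 = 543
Sₙ = n(a₁+aₙ)/2 = 39×(11+543)/2
= 39×554/2 = 10803

S_39 = 10803


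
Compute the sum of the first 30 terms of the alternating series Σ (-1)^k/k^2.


S = -1 + 1/4 - 1/9 + 1/16 - 1/25 + 1/36 - 1/49 + 1/64 ± ...
= -0.8219
(Full series converges to -π²/12 ≈ -0.8225)

S_30 = -0.8219


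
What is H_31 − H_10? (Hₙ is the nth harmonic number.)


Σₖ₌11^31 1/k = 1/11 + 1/12 + 1/13 + ... + 1/31
= 79297546204567/72201776446800
≈ 1.0983

Sum = 79297546204567/72201776446800 ≈ 1.0983


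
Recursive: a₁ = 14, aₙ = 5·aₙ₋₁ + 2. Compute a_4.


Computing step by step:
a_1 = 14
a_2 = 72
a_3 = 362
a_4 = 1812


a_4 = 1812


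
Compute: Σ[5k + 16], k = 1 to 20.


Σ(5k+16) = 5·Σk + 16·n
= 5·210 + 16·20
= 1050 + 320 = 1370

Σ = 1370


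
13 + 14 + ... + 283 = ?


Σₖ₌13^283 k = Σₖ₌₁^283 k − Σₖ₌₁^12 k
= 283·284/2 − 12·13/2
= 40186 − 78 = 40108

Σk = 40108


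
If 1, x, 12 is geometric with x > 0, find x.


GM = √(1×12) = √12 = 3.4641

GM = 3.4641


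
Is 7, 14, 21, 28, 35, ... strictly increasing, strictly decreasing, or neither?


Differences: 7, 7, 7, 7
All differences > 0 → strictly INCREASING

Monotonically increasing


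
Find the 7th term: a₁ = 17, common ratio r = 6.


aₙ = a₁·r^(n-1)
= 17×6^6
= 17×46656
= 793152

a_7 = 793152


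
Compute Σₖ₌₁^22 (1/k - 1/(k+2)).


Telescoping with gap 2: two head and two tail terms survive.
= (1 + 1/2) - (1/23 + 1/24)
= 3/2 - 1/23 - 1/24 = 781/552

Sum = 781/552


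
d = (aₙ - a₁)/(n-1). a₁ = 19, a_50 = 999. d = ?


d = (aₙ - a₁)/(n-1)
= (999 - 19)/(50-1)
= 980/49 = 20

d = 20


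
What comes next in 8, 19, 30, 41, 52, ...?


Pattern: arithmetic (d=11)
Terms: 8, 19, 30, 41, 52
Next term = 63

Next term = 63


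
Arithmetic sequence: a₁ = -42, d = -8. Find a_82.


aₙ = a₁ + (n-1)d
= -42 + (82-1)×-8
= -42 - 648
= -690

a_82 = -690


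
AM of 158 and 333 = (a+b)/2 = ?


AM = (158 + 333)/2 = 491/2 = 245.5

AM = 245.5


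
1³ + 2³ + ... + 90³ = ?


n(n+1)/2 = 90×91/2 = 4095
Σk³ = 4095² = 16769025

Σk³ = 16769025


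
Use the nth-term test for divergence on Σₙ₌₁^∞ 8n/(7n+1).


lim(n→∞) 8n/(7n+1) = 8/7 = 8/7  (divide numerator and denominator by n)
lim aₙ = 8/7 ≠ 0 → series DIVERGES

Diverges (lim aₙ = 8/7 ≠ 0)


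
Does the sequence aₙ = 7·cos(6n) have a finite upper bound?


For all n, -1 ≤ cos(6n) ≤ 1, so -7 ≤ 7·cos(6n) ≤ 7
Lower bound: -7, Upper bound: 7
The sequence IS bounded

Bounded (-7 ≤ aₙ ≤ 7)


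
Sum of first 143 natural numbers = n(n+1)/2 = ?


n(n+1)/2 = 143×144/2 = 20592/2 = 10296

Σk = 10296


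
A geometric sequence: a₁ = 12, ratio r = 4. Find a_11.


aₙ = a₁·r^(n-1)
= 12×4^10
= 12×1048576
= 12582912

a_11 = 12582912


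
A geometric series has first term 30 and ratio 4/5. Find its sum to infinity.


S∞ = a₁/(1-r) = 30/(1 - 4/5)
= 30/(1/5)
= 150

S∞ = 150


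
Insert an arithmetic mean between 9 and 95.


AM = (9 + 95)/2 = 104/2 = 52

AM = 52


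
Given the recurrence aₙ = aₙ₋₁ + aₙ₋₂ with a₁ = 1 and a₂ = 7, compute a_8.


Computing iteratively: 1, 7, 8, 15, 23, 38, 61, 99
a_8 = 99

a_8 = 99


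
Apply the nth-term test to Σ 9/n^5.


lim(n→∞) 9/n^5 = 0
lim aₙ = 0 → nth-term test is INCONCLUSIVE
(Need other tests; this is actually a convergent p-series with p=5 > 1)

Inconclusive (lim aₙ = 0; need another test)


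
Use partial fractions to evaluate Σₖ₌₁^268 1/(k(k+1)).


1/(k(k+1)) = 1/k - 1/(k+1) (partial fractions)
Telescoping: Σ = 1 - 1/269 = 268/269

Sum = 268/269


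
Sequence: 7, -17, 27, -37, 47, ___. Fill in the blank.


Pattern: alternating sign, magnitude arithmetic (d=10)
Terms: 7, -17, 27, -37, 47
Next term = -57

Next term = -57


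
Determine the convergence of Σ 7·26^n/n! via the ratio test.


aₙ = 7·26^n/n!
a_{n+1}/aₙ = 26^(n+1)/(n+1)! × n!/26^n  (constant 7 cancels)
= 26/(n+1)
L = lim(n→∞) 26/(n+1) = 0
L < 1 → series CONVERGES

Converges (ratio test: L = 0 < 1)


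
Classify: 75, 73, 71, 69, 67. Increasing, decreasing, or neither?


Differences: -2, -2, -2, -2
All differences < 0 → strictly DECREASING

Monotonically decreasing


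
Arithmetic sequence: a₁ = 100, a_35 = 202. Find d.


d = (aₙ - a₁)/(n-1)
= (202 - 100)/(35-1)
= 102/34 = 3

d = 3


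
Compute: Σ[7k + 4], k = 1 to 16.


Σ(7k+4) = 7·Σk + 4·n
= 7·136 + 4·16
= 952 + 64 = 1016

Σ = 1016


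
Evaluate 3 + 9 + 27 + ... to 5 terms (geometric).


Sₙ = 3×(3^5 - 1)/(3 - 1)
= 3×(243 - 1)/2
= 3×242/2
= 363

S_5 = 363


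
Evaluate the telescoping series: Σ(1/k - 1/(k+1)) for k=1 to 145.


Telescoping: adjacent terms cancel.
= 1/1 - 1/146
= 1 - 1/146 = 145/146

Sum = 145/146


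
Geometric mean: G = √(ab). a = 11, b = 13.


GM = √(11×13) = √143 = 11.9583

GM = 11.9583


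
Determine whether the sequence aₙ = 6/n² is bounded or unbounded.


a₁ = 6, a₂ = 6/4, a₃ = 6/9, ...
0 < aₙ ≤ 6 for all n ≥ 1
The sequence IS bounded

Bounded (0 < aₙ ≤ 6)


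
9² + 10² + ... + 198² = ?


Σₖ₌9^198 k² = Σₖ₌₁^198 k² − Σₖ₌₁^8 k²
= 198·199·397/6 − 8·9·17/6
= 2607099 − 204 = 2606895

Σk² = 2606895


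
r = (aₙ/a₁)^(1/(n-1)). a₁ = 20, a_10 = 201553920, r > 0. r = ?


r^(n-1) = aₙ/a₁
r^9 = 201553920/20 = 10077696
r = 10077696^(1/9)
= 6

r = 6


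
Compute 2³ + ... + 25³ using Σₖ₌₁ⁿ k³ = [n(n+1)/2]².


Σₖ₌2^25 k³ = [25·26/2]² − [1·2/2]²
= 105625 − 1 = 105624

Σk³ = 105624


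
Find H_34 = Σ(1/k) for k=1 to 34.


H_34 = 1/1 + 1/2 + 1/3 + ... + 1/34
= 54062195834749/13127595717600
≈ 4.1182

H_34 = 54062195834749/13127595717600 ≈ 4.1182


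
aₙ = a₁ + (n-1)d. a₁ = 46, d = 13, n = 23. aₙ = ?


aₙ = a₁ + (n-1)d
= 46 + (23-1)×13
= 46 + 286
= 332

a_23 = 332


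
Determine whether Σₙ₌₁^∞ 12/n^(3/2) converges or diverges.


p-series test: Σ c/n^p converges if p > 1, diverges if p ≤ 1 (constant c > 0 doesn't affect convergence).
p = 3/2
3/2 > 1 → CONVERGES

Converges (p = 3/2 > 1)


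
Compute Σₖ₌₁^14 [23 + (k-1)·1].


aₙ = 23 + (14-1)×1 = 36
Sₙ = n(a₁+aₙ)/2 = 14×(23+36)/2
= 14×59/2 = 413

S_14 = 413


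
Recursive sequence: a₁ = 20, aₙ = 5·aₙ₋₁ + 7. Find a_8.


Computing step by step:
a_1 = 20
a_2 = 107
a_3 = 542
a_4 = 2717
a_5 = 13592
a_6 = 67967
a_7 = 339842
a_8 = 1699217


a_8 = 1699217


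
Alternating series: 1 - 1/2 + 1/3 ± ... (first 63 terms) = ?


S = 1 - 1/2 + 1/3 - 1/4 + 1/5 - 1/6 + 1/7 - 1/8 ± ...
= 0.701
(Full series converges to +ln(2) ≈ +0.6931)

S_63 = 0.701


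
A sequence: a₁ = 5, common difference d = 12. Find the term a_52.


aₙ = a₁ + (n-1)d
= 5 + (52-1)×12
= 5 + 612
= 617

a_52 = 617


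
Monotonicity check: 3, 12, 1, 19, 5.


Differences: 9, -11, 18, -14
Difference at position 1 is +9 (> 0) but position 2 is -11 (< 0) — sequence both rises and falls
→ NOT monotonic

Not monotonic


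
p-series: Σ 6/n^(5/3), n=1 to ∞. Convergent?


p-series test: Σ c/n^p converges if p > 1, diverges if p ≤ 1 (constant c > 0 doesn't affect convergence).
p = 5/3
5/3 > 1 → CONVERGES

Converges (p = 5/3 > 1)


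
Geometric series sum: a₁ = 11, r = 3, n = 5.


Sₙ = 11×(3^5 - 1)/(3 - 1)
= 11×(243 - 1)/2
= 11×242/2
= 1331

S_5 = 1331


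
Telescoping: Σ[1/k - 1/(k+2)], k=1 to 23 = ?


Telescoping with gap 2: two head and two tail terms survive.
= (1 + 1/2) - (1/24 + 1/25)
= 3/2 - 1/24 - 1/25 = 851/600

Sum = 851/600


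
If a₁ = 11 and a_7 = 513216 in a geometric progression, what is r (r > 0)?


r^(n-1) = aₙ/a₁
r^6 = 513216/11 = 46656
r = 46656^(1/6)
= ±6; taking r > 0 gives r = 6

r = 6


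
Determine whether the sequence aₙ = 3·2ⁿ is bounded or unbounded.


aₙ = 3·2ⁿ → as n→∞, aₙ→∞ (since base 2 > 1)
No finite upper bound exists
The sequence is UNBOUNDED

Unbounded (aₙ → ∞ as n → ∞)


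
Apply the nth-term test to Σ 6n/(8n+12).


lim(n→∞) 6n/(8n+12) = 6/8 = 3/4  (divide numerator and denominator by n)
lim aₙ = 3/4 ≠ 0 → series DIVERGES

Diverges (lim aₙ = 3/4 ≠ 0)


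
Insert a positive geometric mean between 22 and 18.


GM = √(22×18) = √396 = 19.8997

GM = 19.8997


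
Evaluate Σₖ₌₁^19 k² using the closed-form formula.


n = 19
n(n+1)(2n+1)/6 = 19×20×39/6
= 14820/6 = 2470

Σk² = 2470


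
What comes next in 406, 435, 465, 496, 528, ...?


Pattern: triangular numbers: n(n+1)/2
Terms: 406, 435, 465, 496, 528
Next term = 561

Next term = 561


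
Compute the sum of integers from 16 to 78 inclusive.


Σₖ₌16^78 k = Σₖ₌₁^78 k − Σₖ₌₁^15 k
= 78·79/2 − 15·16/2
= 3081 − 120 = 2961

Σk = 2961


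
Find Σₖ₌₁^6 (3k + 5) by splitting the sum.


Σ(3k+5) = 3·Σk + 5·n
= 3·21 + 5·6
= 63 + 30 = 93

Σ = 93


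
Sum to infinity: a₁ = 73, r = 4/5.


S∞ = a₁/(1-r) = 73/(1 - 4/5)
= 73/(1/5)
= 365

S∞ = 365


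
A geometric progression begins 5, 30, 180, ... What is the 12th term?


aₙ = a₁·r^(n-1)
= 5×6^11
= 5×362797056
= 1813985280

a_12 = 1813985280


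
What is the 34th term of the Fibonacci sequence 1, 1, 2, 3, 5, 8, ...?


Fibonacci sequence: 1, 1, 2, 3, 5, 8, 13, 21, 34, 55, 89, ...
F(34) = 5702887

F(34) = 5702887


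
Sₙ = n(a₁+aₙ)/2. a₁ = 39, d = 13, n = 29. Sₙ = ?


aₙ = 39 + (29-1)×13 = 403
Sₙ = n(a₁+aₙ)/2 = 29×(39+403)/2
= 29×442/2 = 6409

S_29 = 6409


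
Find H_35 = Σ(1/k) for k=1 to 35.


H_35 = 1/1 + 1/2 + 1/3 + ... + 1/35
= 54437269998109/13127595717600
≈ 4.1468

H_35 = 54437269998109/13127595717600 ≈ 4.1468


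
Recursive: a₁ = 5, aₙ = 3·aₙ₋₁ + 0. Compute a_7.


Computing step by step:
a_1 = 5
a_2 = 15
a_3 = 45
a_4 = 135
a_5 = 405
a_6 = 1215
a_7 = 3645


a_7 = 3645


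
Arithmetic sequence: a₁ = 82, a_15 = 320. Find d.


d = (aₙ - a₁)/(n-1)
= (320 - 82)/(15-1)
= 238/14 = 17

d = 17


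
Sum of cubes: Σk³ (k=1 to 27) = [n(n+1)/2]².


n(n+1)/2 = 27×28/2 = 378
Σk³ = 378² = 142884

Σk³ = 142884


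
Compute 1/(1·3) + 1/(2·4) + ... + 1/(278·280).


1/(k(k+2)) = (1/2)·(1/k - 1/(k+2)) (partial fractions)
Telescoping: Σ = (1/2)·(1 + 1/2 - 1/279 - 1/280) = 116621/156240

Sum = 116621/156240


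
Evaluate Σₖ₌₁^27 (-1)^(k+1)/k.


S = 1 - 1/2 + 1/3 - 1/4 + 1/5 - 1/6 + 1/7 - 1/8 ± ...
= 0.7113
(Full series converges to +ln(2) ≈ +0.6931)

S_27 = 0.7113


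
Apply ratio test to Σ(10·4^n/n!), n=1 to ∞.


aₙ = 10·4^n/n!
a_{n+1}/aₙ = 4^(n+1)/(n+1)! × n!/4^n  (constant 10 cancels)
= 4/(n+1)
L = lim(n→∞) 4/(n+1) = 0
L < 1 → series CONVERGES

Converges (ratio test: L = 0 < 1)


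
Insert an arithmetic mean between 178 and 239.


AM = (178 + 239)/2 = 417/2 = 208.5

AM = 208.5


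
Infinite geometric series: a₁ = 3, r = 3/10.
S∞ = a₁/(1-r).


S∞ = a₁/(1-r) = 3/(1 - 3/10)
= 3/(7/10)
= 30/7

S∞ = 30/7


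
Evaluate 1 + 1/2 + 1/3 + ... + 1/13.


H_13 = 1/1 + 1/2 + 1/3 + ... + 1/13
= 1145993/360360
≈ 3.1801

H_13 = 1145993/360360 ≈ 3.1801


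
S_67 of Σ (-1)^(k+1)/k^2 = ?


S = 1 - 1/4 + 1/9 - 1/16 + 1/25 - 1/36 + 1/49 - 1/64 ± ...
= 0.8226
(Full series converges to +π²/12 ≈ +0.8225)

S_67 = 0.8226


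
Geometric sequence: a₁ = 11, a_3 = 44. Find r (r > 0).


r^(n-1) = aₙ/a₁
r^2 = 44/11 = 4
r = 4^(1/2)
= ±2; taking r > 0 gives r = 2

r = 2


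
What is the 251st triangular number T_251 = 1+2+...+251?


n(n+1)/2 = 251×252/2 = 63252/2 = 31626

Σk = 31626


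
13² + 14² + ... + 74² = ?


Σₖ₌13^74 k² = Σₖ₌₁^74 k² − Σₖ₌₁^12 k²
= 74·75·149/6 − 12·13·25/6
= 137825 − 650 = 137175

Σk² = 137175


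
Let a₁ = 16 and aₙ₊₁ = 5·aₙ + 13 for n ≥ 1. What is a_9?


Computing step by step:
a_1 = 16
a_2 = 93
a_3 = 478
a_4 = 2403
a_5 = 12028
a_6 = 60153
a_7 = 300778
a_8 = 1503903
a_9 = 7519528


a_9 = 7519528


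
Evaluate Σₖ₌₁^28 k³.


n(n+1)/2 = 28×29/2 = 406
Σk³ = 406² = 164836

Σk³ = 164836


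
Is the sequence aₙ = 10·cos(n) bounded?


For all n, -1 ≤ cos(n) ≤ 1, so -10 ≤ 10·cos(n) ≤ 10
Lower bound: -10, Upper bound: 10
The sequence IS bounded

Bounded (-10 ≤ aₙ ≤ 10)


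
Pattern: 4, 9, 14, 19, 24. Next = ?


Pattern: arithmetic (d=5)
Terms: 4, 9, 14, 19, 24
Next term = 29

Next term = 29


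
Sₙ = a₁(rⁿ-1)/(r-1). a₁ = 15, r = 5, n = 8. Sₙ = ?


Sₙ = 15×(5^8 - 1)/(5 - 1)
= 15×(390625 - 1)/4
= 15×390624/4
= 1464840

S_8 = 1464840


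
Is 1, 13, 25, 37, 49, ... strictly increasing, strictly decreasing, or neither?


Differences: 12, 12, 12, 12
All differences > 0 → strictly INCREASING

Monotonically increasing


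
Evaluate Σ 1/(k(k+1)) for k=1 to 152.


1/(k(k+1)) = 1/k - 1/(k+1) (partial fractions)
Telescoping: Σ = 1 - 1/153 = 152/153

Sum = 152/153


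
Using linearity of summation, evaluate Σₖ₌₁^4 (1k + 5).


Σ(1k+5) = 1·Σk + 5·n
= 1·10 + 5·4
= 10 + 20 = 30

Σ = 30


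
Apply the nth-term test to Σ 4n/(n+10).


lim(n→∞) 4n/(n+10) = 4/1 = 4  (divide numerator and denominator by n)
lim aₙ = 4 ≠ 0 → series DIVERGES

Diverges (lim aₙ = 4 ≠ 0)


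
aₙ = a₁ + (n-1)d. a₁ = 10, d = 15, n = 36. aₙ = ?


aₙ = a₁ + (n-1)d
= 10 + (36-1)×15
= 10 + 525
= 535

a_36 = 535


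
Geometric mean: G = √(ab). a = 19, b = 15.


GM = √(19×15) = √285 = 16.8819

GM = 16.8819


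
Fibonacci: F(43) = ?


Fibonacci sequence: 1, 1, 2, 3, 5, 8, 13, 21, 34, 55, 89, ...
F(43) = 433494437

F(43) = 433494437


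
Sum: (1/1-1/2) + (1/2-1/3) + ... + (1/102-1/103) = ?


Telescoping: adjacent terms cancel.
= 1/1 - 1/103
= 1 - 1/103 = 102/103

Sum = 102/103


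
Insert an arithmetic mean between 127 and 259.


AM = (127 + 259)/2 = 386/2 = 193

AM = 193


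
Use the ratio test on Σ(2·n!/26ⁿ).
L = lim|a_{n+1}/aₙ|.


aₙ = 2·n!/26^n
a_{n+1}/aₙ = (n+1)!/26^(n+1) × 26^n/n!  (constant 2 cancels)
= (n+1)/26
L = lim(n→∞) (n+1)/26 = ∞
L > 1 → series DIVERGES

Diverges (ratio test: L = ∞ > 1)


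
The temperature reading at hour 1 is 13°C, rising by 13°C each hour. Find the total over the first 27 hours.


aₙ = 13 + (27-1)×13 = 351
Sₙ = n(a₁+aₙ)/2 = 27×(13+351)/2
= 27×364/2 = 4914

S_27 = 4914


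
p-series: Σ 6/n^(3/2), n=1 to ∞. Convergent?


p-series test: Σ c/n^p converges if p > 1, diverges if p ≤ 1 (constant c > 0 doesn't affect convergence).
p = 3/2
3/2 > 1 → CONVERGES

Converges (p = 3/2 > 1)


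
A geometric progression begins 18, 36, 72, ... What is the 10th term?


aₙ = a₁·r^(n-1)
= 18×2^9
= 18×512
= 9216

a_10 = 9216


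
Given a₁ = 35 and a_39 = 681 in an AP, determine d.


d = (aₙ - a₁)/(n-1)
= (681 - 35)/(39-1)
= 646/38 = 17

d = 17


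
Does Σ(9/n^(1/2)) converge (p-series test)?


p-series test: Σ c/n^p converges if p > 1, diverges if p ≤ 1 (constant c > 0 doesn't affect convergence).
p = 1/2
1/2 ≤ 1 → DIVERGES

Diverges (p = 1/2 ≤ 1)


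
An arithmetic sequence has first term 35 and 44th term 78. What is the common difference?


d = (aₙ - a₁)/(n-1)
= (78 - 35)/(44-1)
= 43/43 = 1

d = 1


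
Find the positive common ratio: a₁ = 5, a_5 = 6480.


r^(n-1) = aₙ/a₁
r^4 = 6480/5 = 1296
r = 1296^(1/4)
= ±6; taking r > 0 gives r = 6

r = 6


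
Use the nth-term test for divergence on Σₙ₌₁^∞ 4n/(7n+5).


lim(n→∞) 4n/(7n+5) = 4/7 = 4/7  (divide numerator and denominator by n)
lim aₙ = 4/7 ≠ 0 → series DIVERGES

Diverges (lim aₙ = 4/7 ≠ 0)


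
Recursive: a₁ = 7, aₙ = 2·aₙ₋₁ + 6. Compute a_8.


Computing step by step:
a_1 = 7
a_2 = 20
a_3 = 46
a_4 = 98
a_5 = 202
a_6 = 410
a_7 = 826
a_8 = 1658


a_8 = 1658


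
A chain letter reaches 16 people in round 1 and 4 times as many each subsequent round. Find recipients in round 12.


aₙ = a₁·r^(n-1)
= 16×4^11
= 16×4194304
= 67108864

a_12 = 67108864


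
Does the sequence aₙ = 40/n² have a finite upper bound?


a₁ = 40, a₂ = 40/4, a₃ = 40/9, ...
0 < aₙ ≤ 40 for all n ≥ 1
The sequence IS bounded

Bounded (0 < aₙ ≤ 40)


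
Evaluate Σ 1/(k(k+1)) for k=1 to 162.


1/(k(k+1)) = 1/k - 1/(k+1) (partial fractions)
Telescoping: Σ = 1 - 1/163 = 162/163

Sum = 162/163


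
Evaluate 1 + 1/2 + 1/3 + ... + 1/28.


H_28 = 1/1 + 1/2 + 1/3 + ... + 1/28
= 315404588903/80313433200
≈ 3.9272

H_28 = 315404588903/80313433200 ≈ 3.9272


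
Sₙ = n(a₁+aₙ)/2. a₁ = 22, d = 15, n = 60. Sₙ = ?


aₙ = 22 + (60-1)×15 = 907
Sₙ = n(a₁+aₙ)/2 = 60×(22+907)/2
= 60×929/2 = 27870

S_60 = 27870


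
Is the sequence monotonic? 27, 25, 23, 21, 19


Differences: -2, -2, -2, -2
All differences < 0 → strictly DECREASING

Monotonically decreasing


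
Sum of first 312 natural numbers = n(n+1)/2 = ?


n(n+1)/2 = 312×313/2 = 97656/2 = 48828

Σk = 48828


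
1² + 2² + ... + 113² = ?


n = 113
n(n+1)(2n+1)/6 = 113×114×227/6
= 2924214/6 = 487369

Σk² = 487369


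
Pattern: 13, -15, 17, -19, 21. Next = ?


Pattern: alternating sign, magnitude arithmetic (d=2)
Terms: 13, -15, 17, -19, 21
Next term = -23

Next term = -23


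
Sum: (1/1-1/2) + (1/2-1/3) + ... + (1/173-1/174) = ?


Telescoping: adjacent terms cancel.
= 1/1 - 1/174
= 1 - 1/174 = 173/174

Sum = 173/174


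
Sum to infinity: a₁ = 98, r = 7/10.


S∞ = a₁/(1-r) = 98/(1 - 7/10)
= 98/(3/10)
= 980/3

S∞ = 980/3


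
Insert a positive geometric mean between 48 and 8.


GM = √(48×8) = √384 = 19.5959

GM = 19.5959


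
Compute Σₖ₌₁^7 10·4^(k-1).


Sₙ = 10×(4^7 - 1)/(4 - 1)
= 10×(16384 - 1)/3
= 10×16383/3
= 54610

S_7 = 54610


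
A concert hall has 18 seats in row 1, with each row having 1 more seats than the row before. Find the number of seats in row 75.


aₙ = a₁ + (n-1)d
= 18 + (75-1)×1
= 18 + 74
= 92

a_75 = 92


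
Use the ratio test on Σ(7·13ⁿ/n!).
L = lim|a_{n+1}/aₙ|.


aₙ = 7·13^n/n!
a_{n+1}/aₙ = 13^(n+1)/(n+1)! × n!/13^n  (constant 7 cancels)
= 13/(n+1)
L = lim(n→∞) 13/(n+1) = 0
L < 1 → series CONVERGES

Converges (ratio test: L = 0 < 1)


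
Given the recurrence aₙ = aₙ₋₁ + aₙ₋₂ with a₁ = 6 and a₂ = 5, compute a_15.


Computing iteratively: 6, 5, 11, 16, 27, 43, 70, 113, 183, 296, 479, 775, ...
a_15 = 3283

a_15 = 3283


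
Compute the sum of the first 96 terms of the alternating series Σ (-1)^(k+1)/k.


S = 1 - 1/2 + 1/3 - 1/4 + 1/5 - 1/6 + 1/7 - 1/8 ± ...
= 0.688
(Full series converges to +ln(2) ≈ +0.6931)

S_96 = 0.688


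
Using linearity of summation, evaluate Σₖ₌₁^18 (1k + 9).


Σ(1k+9) = 1·Σk + 9·n
= 1·171 + 9·18
= 171 + 162 = 333

Σ = 333


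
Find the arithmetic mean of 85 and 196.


AM = (85 + 196)/2 = 281/2 = 140.5

AM = 140.5


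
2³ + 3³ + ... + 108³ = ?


Σₖ₌2^108 k³ = [108·109/2]² − [1·2/2]²
= 34644996 − 1 = 34644995

Σk³ = 34644995


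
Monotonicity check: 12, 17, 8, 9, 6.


Differences: 5, -9, 1, -3
Difference at position 1 is +5 (> 0) but position 2 is -9 (< 0) — sequence both rises and falls
→ NOT monotonic

Not monotonic


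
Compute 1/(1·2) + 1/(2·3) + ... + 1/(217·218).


1/(k(k+1)) = 1/k - 1/(k+1) (partial fractions)
Telescoping: Σ = 1 - 1/218 = 217/218

Sum = 217/218


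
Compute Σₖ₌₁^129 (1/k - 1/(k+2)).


Telescoping with gap 2: two head and two tail terms survive.
= (1 + 1/2) - (1/130 + 1/131)
= 3/2 - 1/130 - 1/131 = 12642/8515

Sum = 12642/8515


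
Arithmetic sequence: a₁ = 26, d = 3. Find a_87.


aₙ = a₁ + (n-1)d
= 26 + (87-1)×3
= 26 + 258
= 284

a_87 = 284


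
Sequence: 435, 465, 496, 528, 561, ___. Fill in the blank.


Pattern: triangular numbers: n(n+1)/2
Terms: 435, 465, 496, 528, 561
Next term = 595

Next term = 595


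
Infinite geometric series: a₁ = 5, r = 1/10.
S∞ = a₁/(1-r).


S∞ = a₁/(1-r) = 5/(1 - 1/10)
= 5/(9/10)
= 50/9

S∞ = 50/9


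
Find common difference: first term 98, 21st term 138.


d = (aₙ - a₁)/(n-1)
= (138 - 98)/(21-1)
= 40/20 = 2

d = 2


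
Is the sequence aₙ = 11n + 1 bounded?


aₙ = 11n + 1 → as n→∞, aₙ→∞
No finite upper bound exists
The sequence is UNBOUNDED

Unbounded (aₙ → ∞ as n → ∞)


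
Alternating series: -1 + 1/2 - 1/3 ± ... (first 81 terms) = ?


S = -1 + 1/2 - 1/3 + 1/4 - 1/5 + 1/6 - 1/7 + 1/8 ± ...
= -0.6993
(Full series converges to -ln(2) ≈ -0.6931)

S_81 = -0.6993


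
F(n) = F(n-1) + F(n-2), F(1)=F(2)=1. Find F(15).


Fibonacci sequence: 1, 1, 2, 3, 5, 8, 13, 21, 34, 55, 89, ...
F(15) = 610

F(15) = 610


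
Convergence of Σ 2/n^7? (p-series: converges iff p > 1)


p-series test: Σ c/n^p converges if p > 1, diverges if p ≤ 1 (constant c > 0 doesn't affect convergence).
p = 7
7 > 1 → CONVERGES

Converges (p = 7 > 1)


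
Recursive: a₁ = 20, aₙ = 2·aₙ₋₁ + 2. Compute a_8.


Computing step by step:
a_1 = 20
a_2 = 42
a_3 = 86
a_4 = 174
a_5 = 350
a_6 = 702
a_7 = 1406
a_8 = 2814


a_8 = 2814


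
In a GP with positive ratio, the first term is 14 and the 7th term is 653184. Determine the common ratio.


r^(n-1) = aₙ/a₁
r^6 = 653184/14 = 46656
r = 46656^(1/6)
= ±6; taking r > 0 gives r = 6

r = 6


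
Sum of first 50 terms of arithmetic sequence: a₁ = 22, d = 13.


aₙ = 22 + (50-1)×13 = 659
Sₙ = n(a₁+aₙ)/2 = 50×(22+659)/2
= 50×681/2 = 17025

S_50 = 17025


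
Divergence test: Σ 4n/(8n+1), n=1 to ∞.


lim(n→∞) 4n/(8n+1) = 4/8 = 1/2  (divide numerator and denominator by n)
lim aₙ = 1/2 ≠ 0 → series DIVERGES

Diverges (lim aₙ = 1/2 ≠ 0)


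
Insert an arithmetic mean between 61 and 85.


AM = (61 + 85)/2 = 146/2 = 73

AM = 73


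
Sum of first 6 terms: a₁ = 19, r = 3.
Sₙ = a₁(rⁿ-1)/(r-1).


Sₙ = 19×(3^6 - 1)/(3 - 1)
= 19×(729 - 1)/2
= 19×728/2
= 6916

S_6 = 6916


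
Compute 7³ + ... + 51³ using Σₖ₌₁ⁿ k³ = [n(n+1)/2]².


Σₖ₌7^51 k³ = [51·52/2]² − [6·7/2]²
= 1758276 − 441 = 1757835

Σk³ = 1757835


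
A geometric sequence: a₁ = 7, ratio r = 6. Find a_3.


aₙ = a₁·r^(n-1)
= 7×6^2
= 7×36
= 252

a_3 = 252


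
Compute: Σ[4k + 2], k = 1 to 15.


Σ(4k+2) = 4·Σk + 2·n
= 4·120 + 2·15
= 480 + 30 = 510

Σ = 510


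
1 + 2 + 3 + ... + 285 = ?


n(n+1)/2 = 285×286/2 = 81510/2 = 40755

Σk = 40755


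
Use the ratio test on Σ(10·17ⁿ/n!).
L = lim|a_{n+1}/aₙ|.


aₙ = 10·17^n/n!
a_{n+1}/aₙ = 17^(n+1)/(n+1)! × n!/17^n  (constant 10 cancels)
= 17/(n+1)
L = lim(n→∞) 17/(n+1) = 0
L < 1 → series CONVERGES

Converges (ratio test: L = 0 < 1)


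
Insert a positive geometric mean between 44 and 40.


GM = √(44×40) = √1760 = 41.9524

GM = 41.9524


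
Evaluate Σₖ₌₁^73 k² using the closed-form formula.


n = 73
n(n+1)(2n+1)/6 = 73×74×147/6
= 794094/6 = 132349

Σk² = 132349


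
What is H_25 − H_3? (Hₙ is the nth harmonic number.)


Σₖ₌4^25 1/k = 1/4 + 1/5 + 1/6 + ... + 1/25
= 17692378667/8923714800
≈ 1.9826

Sum = 17692378667/8923714800 ≈ 1.9826


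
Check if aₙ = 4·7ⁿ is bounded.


aₙ = 4·7ⁿ → as n→∞, aₙ→∞ (since base 7 > 1)
No finite upper bound exists
The sequence is UNBOUNDED

Unbounded (aₙ → ∞ as n → ∞)


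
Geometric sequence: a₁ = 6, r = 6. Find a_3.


aₙ = a₁·r^(n-1)
= 6×6^2
= 6×36
= 216

a_3 = 216


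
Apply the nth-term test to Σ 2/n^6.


lim(n→∞) 2/n^6 = 0
lim aₙ = 0 → nth-term test is INCONCLUSIVE
(Need other tests; this is actually a convergent p-series with p=6 > 1)

Inconclusive (lim aₙ = 0; need another test)


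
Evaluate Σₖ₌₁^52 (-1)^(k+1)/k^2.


S = 1 - 1/4 + 1/9 - 1/16 + 1/25 - 1/36 + 1/49 - 1/64 ± ...
= 0.8223
(Full series converges to +π²/12 ≈ +0.8225)

S_52 = 0.8223


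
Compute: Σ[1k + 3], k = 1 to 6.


Σ(1k+3) = 1·Σk + 3·n
= 1·21 + 3·6
= 21 + 18 = 39

Σ = 39


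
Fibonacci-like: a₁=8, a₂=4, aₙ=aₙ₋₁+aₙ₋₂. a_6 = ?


Computing iteratively: 8, 4, 12, 16, 28, 44
a_6 = 44

a_6 = 44


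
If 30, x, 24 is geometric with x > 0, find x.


GM = √(30×24) = √720 = 26.8328

GM = 26.8328


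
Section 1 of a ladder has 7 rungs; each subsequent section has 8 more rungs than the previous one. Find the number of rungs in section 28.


aₙ = a₁ + (n-1)d
= 7 + (28-1)×8
= 7 + 216
= 223

a_28 = 223


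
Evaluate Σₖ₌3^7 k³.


Σₖ₌3^7 k³ = [7·8/2]² − [2·3/2]²
= 784 − 9 = 775

Σk³ = 775


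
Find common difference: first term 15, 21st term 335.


d = (aₙ - a₁)/(n-1)
= (335 - 15)/(21-1)
= 320/20 = 16

d = 16


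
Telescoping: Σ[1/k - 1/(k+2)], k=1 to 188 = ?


Telescoping with gap 2: two head and two tail terms survive.
= (1 + 1/2) - (1/189 + 1/190)
= 3/2 - 1/189 - 1/190 = 26743/17955

Sum = 26743/17955


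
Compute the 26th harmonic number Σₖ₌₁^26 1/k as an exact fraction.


H_26 = 1/1 + 1/2 + 1/3 + ... + 1/26
= 34395742267/8923714800
≈ 3.8544

H_26 = 34395742267/8923714800 ≈ 3.8544


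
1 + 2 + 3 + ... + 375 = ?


n(n+1)/2 = 375×376/2 = 141000/2 = 70500

Σk = 70500


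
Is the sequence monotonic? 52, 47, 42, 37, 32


Differences: -5, -5, -5, -5
All differences < 0 → strictly DECREASING

Monotonically decreasing


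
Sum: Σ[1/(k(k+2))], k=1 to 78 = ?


1/(k(k+2)) = (1/2)·(1/k - 1/(k+2)) (partial fractions)
Telescoping: Σ = (1/2)·(1 + 1/2 - 1/79 - 1/80) = 9321/12640

Sum = 9321/12640


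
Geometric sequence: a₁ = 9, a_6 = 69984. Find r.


r^(n-1) = aₙ/a₁
r^5 = 69984/9 = 7776
r = 7776^(1/5)
= 6

r = 6


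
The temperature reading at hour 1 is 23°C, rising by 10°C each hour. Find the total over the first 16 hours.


aₙ = 23 + (16-1)×10 = 173
Sₙ = n(a₁+aₙ)/2 = 16×(23+173)/2
= 16×196/2 = 1568

S_16 = 1568


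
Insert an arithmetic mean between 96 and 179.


AM = (96 + 179)/2 = 275/2 = 137.5

AM = 137.5


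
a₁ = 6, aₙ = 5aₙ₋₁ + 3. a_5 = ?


Computing step by step:
a_1 = 6
a_2 = 33
a_3 = 168
a_4 = 843
a_5 = 4218


a_5 = 4218


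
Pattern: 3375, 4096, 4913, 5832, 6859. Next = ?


Pattern: perfect cubes: n³
Terms: 3375, 4096, 4913, 5832, 6859
Next term = 8000

Next term = 8000


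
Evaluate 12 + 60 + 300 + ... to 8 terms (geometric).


Sₙ = 12×(5^8 - 1)/(5 - 1)
= 12×(390625 - 1)/4
= 12×390624/4
= 1171872

S_8 = 1171872


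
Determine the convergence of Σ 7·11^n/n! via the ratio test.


aₙ = 7·11^n/n!
a_{n+1}/aₙ = 11^(n+1)/(n+1)! × n!/11^n  (constant 7 cancels)
= 11/(n+1)
L = lim(n→∞) 11/(n+1) = 0
L < 1 → series CONVERGES

Converges (ratio test: L = 0 < 1)


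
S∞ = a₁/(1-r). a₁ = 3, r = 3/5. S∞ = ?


S∞ = a₁/(1-r) = 3/(1 - 3/5)
= 3/(2/5)
= 15/2

S∞ = 15/2


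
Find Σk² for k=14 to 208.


Σₖ₌14^208 k² = Σₖ₌₁^208 k² − Σₖ₌₁^13 k²
= 208·209·417/6 − 13·14·27/6
= 3021304 − 819 = 3020485

Σk² = 3020485


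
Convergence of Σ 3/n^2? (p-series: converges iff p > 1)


p-series test: Σ c/n^p converges if p > 1, diverges if p ≤ 1 (constant c > 0 doesn't affect convergence).
p = 2
2 > 1 → CONVERGES

Converges (p = 2 > 1)


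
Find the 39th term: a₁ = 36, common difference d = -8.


aₙ = a₁ + (n-1)d
= 36 + (39-1)×-8
= 36 - 304
= -268

a_39 = -268


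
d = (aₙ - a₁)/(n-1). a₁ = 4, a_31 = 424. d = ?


d = (aₙ - a₁)/(n-1)
= (424 - 4)/(31-1)
= 420/30 = 14

d = 14


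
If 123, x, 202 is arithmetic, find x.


AM = (123 + 202)/2 = 325/2 = 162.5

AM = 162.5


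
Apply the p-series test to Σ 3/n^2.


p-series test: Σ c/n^p converges if p > 1, diverges if p ≤ 1 (constant c > 0 doesn't affect convergence).
p = 2
2 > 1 → CONVERGES

Converges (p = 2 > 1)


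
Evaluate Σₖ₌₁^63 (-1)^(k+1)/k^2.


S = 1 - 1/4 + 1/9 - 1/16 + 1/25 - 1/36 + 1/49 - 1/64 ± ...
= 0.8226
(Full series converges to +π²/12 ≈ +0.8225)

S_63 = 0.8226


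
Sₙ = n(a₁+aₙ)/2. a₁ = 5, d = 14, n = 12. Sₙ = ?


aₙ = 5 + (12-1)×14 = 159
Sₙ = n(a₁+aₙ)/2 = 12×(5+159)/2
= 12×164/2 = 984

S_12 = 984


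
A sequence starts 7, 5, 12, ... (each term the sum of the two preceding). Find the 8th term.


Computing iteratively: 7, 5, 12, 17, 29, 46, 75, 121
a_8 = 121

a_8 = 121


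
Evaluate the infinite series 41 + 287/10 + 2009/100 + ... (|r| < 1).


S∞ = a₁/(1-r) = 41/(1 - 7/10)
= 41/(3/10)
= 410/3

S∞ = 410/3


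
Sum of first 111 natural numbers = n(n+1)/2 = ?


n(n+1)/2 = 111×112/2 = 12432/2 = 6216

Σk = 6216


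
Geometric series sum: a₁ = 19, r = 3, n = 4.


Sₙ = 19×(3^4 - 1)/(3 - 1)
= 19×(81 - 1)/2
= 19×80/2
= 760

S_4 = 760


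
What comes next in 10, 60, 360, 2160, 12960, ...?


Pattern: geometric (r=6)
Terms: 10, 60, 360, 2160, 12960
Next term = 77760

Next term = 77760


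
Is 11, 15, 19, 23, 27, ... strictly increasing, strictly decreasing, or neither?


Differences: 4, 4, 4, 4
All differences > 0 → strictly INCREASING

Monotonically increasing


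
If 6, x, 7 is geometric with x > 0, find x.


GM = √(6×7) = √42 = 6.4807

GM = 6.4807


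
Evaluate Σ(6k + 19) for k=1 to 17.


Σ(6k+19) = 6·Σk + 19·n
= 6·153 + 19·17
= 918 + 323 = 1241

Σ = 1241


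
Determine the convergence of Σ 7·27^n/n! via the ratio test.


aₙ = 7·27^n/n!
a_{n+1}/aₙ = 27^(n+1)/(n+1)! × n!/27^n  (constant 7 cancels)
= 27/(n+1)
L = lim(n→∞) 27/(n+1) = 0
L < 1 → series CONVERGES

Converges (ratio test: L = 0 < 1)


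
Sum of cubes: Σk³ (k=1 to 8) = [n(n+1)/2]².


n(n+1)/2 = 8×9/2 = 36
Σk³ = 36² = 1296

Σk³ = 1296


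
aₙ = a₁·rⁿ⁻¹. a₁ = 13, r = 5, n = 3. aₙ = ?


aₙ = a₁·r^(n-1)
= 13×5^2
= 13×25
= 325

a_3 = 325


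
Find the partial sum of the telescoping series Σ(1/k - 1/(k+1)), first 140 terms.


Telescoping: adjacent terms cancel.
= 1/1 - 1/141
= 1 - 1/141 = 140/141

Sum = 140/141


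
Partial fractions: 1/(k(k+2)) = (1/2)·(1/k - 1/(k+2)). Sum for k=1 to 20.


1/(k(k+2)) = (1/2)·(1/k - 1/(k+2)) (partial fractions)
Telescoping: Σ = (1/2)·(1 + 1/2 - 1/21 - 1/22) = 325/462

Sum = 325/462


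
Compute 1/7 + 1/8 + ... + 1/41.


Σₖ₌7^41 1/k = 1/7 + 1/8 + 1/9 + ... + 1/41
= 36900356046679493/19914562703599200
≈ 1.8529

Sum = 36900356046679493/19914562703599200 ≈ 1.8529


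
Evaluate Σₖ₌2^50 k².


Σₖ₌2^50 k² = Σₖ₌₁^50 k² − Σₖ₌₁^1 k²
= 50·51·101/6 − 1·2·3/6
= 42925 − 1 = 42924

Σk² = 42924


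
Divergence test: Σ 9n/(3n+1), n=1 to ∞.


lim(n→∞) 9n/(3n+1) = 9/3 = 3  (divide numerator and denominator by n)
lim aₙ = 3 ≠ 0 → series DIVERGES

Diverges (lim aₙ = 3 ≠ 0)


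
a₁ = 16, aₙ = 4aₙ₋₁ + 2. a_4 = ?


Computing step by step:
a_1 = 16
a_2 = 66
a_3 = 266
a_4 = 1066


a_4 = 1066


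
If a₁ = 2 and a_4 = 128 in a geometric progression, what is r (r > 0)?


r^(n-1) = aₙ/a₁
r^3 = 128/2 = 64
r = 64^(1/3)
= 4

r = 4


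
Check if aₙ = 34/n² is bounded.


a₁ = 34, a₂ = 34/4, a₃ = 34/9, ...
0 < aₙ ≤ 34 for all n ≥ 1
The sequence IS bounded

Bounded (0 < aₙ ≤ 34)


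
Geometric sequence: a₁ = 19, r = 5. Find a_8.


aₙ = a₁·r^(n-1)
= 19×5^7
= 19×78125
= 1484375

a_8 = 1484375


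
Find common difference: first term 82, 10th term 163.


d = (aₙ - a₁)/(n-1)
= (163 - 82)/(10-1)
= 81/9 = 9

d = 9


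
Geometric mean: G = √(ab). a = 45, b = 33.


GM = √(45×33) = √1485 = 38.5357

GM = 38.5357


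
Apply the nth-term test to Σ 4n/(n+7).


lim(n→∞) 4n/(n+7) = 4/1 = 4  (divide numerator and denominator by n)
lim aₙ = 4 ≠ 0 → series DIVERGES

Diverges (lim aₙ = 4 ≠ 0)


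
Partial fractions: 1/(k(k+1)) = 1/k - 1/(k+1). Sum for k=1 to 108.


1/(k(k+1)) = 1/k - 1/(k+1) (partial fractions)
Telescoping: Σ = 1 - 1/109 = 108/109

Sum = 108/109


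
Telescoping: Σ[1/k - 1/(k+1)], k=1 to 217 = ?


Telescoping: adjacent terms cancel.
= 1/1 - 1/218
= 1 - 1/218 = 217/218

Sum = 217/218


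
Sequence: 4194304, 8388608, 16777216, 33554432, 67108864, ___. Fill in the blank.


Pattern: powers of 2: 2ⁿ
Terms: 4194304, 8388608, 16777216, 33554432, 67108864
Next term = 134217728

Next term = 134217728


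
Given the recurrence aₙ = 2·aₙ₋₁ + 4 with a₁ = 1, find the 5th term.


Computing step by step:
a_1 = 1
a_2 = 6
a_3 = 16
a_4 = 36
a_5 = 76


a_5 = 76


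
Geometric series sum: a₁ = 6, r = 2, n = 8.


Sₙ = 6×(2^8 - 1)/(2 - 1)
= 6×(256 - 1)/1
= 6×255/1
= 1530

S_8 = 1530


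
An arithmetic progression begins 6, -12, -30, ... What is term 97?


aₙ = a₁ + (n-1)d
= 6 + (97-1)×-18
= 6 - 1728
= -1722

a_97 = -1722


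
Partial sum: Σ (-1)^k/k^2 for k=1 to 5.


S = -1 + 1/4 - 1/9 + 1/16 - 1/25
= -0.8386
(Full series converges to -π²/12 ≈ -0.8225)

S_5 = -0.8386


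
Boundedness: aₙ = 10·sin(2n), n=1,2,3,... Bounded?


For all n, -1 ≤ sin(2n) ≤ 1, so -10 ≤ 10·sin(2n) ≤ 10
Lower bound: -10, Upper bound: 10
The sequence IS bounded

Bounded (-10 ≤ aₙ ≤ 10)


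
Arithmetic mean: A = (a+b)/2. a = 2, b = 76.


AM = (2 + 76)/2 = 78/2 = 39

AM = 39


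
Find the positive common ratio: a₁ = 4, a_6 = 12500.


r^(n-1) = aₙ/a₁
r^5 = 12500/4 = 3125
r = 3125^(1/5)
= 5

r = 5


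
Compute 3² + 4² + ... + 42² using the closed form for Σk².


Σₖ₌3^42 k² = Σₖ₌₁^42 k² − Σₖ₌₁^2 k²
= 42·43·85/6 − 2·3·5/6
= 25585 − 5 = 25580

Σk² = 25580


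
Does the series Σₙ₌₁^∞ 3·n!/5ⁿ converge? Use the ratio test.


aₙ = 3·n!/5^n
a_{n+1}/aₙ = (n+1)!/5^(n+1) × 5^n/n!  (constant 3 cancels)
= (n+1)/5
L = lim(n→∞) (n+1)/5 = ∞
L > 1 → series DIVERGES

Diverges (ratio test: L = ∞ > 1)


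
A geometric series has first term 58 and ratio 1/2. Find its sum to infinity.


S∞ = a₁/(1-r) = 58/(1 - 1/2)
= 58/(1/2)
= 116

S∞ = 116


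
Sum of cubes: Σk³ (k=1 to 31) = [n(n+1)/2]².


n(n+1)/2 = 31×32/2 = 496
Σk³ = 496² = 246016

Σk³ = 246016


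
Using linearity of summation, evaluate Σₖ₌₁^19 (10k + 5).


Σ(10k+5) = 10·Σk + 5·n
= 10·190 + 5·19
= 1900 + 95 = 1995

Σ = 1995


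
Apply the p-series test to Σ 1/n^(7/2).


p-series test: Σ c/n^p converges if p > 1, diverges if p ≤ 1 (constant c > 0 doesn't affect convergence).
p = 7/2
7/2 > 1 → CONVERGES

Converges (p = 7/2 > 1)


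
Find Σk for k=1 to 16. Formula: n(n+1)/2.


n(n+1)/2 = 16×17/2 = 272/2 = 136

Σk = 136


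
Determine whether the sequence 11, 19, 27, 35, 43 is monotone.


Differences: 8, 8, 8, 8
All differences > 0 → strictly INCREASING

Monotonically increasing
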